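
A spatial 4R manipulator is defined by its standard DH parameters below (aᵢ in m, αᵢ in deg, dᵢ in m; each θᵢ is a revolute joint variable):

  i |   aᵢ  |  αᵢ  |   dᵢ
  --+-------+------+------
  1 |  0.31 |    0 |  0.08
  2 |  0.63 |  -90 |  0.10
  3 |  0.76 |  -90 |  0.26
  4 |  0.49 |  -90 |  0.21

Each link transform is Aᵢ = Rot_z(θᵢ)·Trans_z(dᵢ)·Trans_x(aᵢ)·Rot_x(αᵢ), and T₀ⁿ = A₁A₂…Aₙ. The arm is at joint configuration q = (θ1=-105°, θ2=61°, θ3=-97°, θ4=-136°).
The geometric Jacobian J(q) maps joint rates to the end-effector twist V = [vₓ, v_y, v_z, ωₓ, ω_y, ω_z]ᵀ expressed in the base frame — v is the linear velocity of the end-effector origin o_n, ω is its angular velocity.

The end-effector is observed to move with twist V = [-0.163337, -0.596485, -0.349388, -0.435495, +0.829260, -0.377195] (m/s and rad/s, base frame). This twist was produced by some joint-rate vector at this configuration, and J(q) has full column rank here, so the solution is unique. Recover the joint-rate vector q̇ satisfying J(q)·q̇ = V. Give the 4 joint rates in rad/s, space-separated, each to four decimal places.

-0.1020 -0.1660 0.2940 -0.8960

o_n = [0.9042, -0.4155, 0.6101]
J₁: ẑ×o_n = [0.4155, 0.9042, -0.0000], ω = ẑ
J2: z=[0.0000, 0.0000, 1.0000] o=[-0.0802, -0.2994, 0.0800] → [0.1160, 0.9845, -0.0000, 0.0000, 0.0000, 1.0000]
J3: z=[0.6947, 0.7193, 0.0000] o=[0.3730, -0.7371, 0.1800] → [0.3094, -0.2988, -0.1588, 0.6947, 0.7193, 0.0000]
J4: z=[0.7140, -0.6895, 0.1219] o=[0.4869, -0.4857, 0.9343] → [0.2150, 0.2824, 0.3378, 0.7140, -0.6895, 0.1219]
q̇ = J⁺·V = [-0.1020, -0.1660, 0.2940, -0.8960]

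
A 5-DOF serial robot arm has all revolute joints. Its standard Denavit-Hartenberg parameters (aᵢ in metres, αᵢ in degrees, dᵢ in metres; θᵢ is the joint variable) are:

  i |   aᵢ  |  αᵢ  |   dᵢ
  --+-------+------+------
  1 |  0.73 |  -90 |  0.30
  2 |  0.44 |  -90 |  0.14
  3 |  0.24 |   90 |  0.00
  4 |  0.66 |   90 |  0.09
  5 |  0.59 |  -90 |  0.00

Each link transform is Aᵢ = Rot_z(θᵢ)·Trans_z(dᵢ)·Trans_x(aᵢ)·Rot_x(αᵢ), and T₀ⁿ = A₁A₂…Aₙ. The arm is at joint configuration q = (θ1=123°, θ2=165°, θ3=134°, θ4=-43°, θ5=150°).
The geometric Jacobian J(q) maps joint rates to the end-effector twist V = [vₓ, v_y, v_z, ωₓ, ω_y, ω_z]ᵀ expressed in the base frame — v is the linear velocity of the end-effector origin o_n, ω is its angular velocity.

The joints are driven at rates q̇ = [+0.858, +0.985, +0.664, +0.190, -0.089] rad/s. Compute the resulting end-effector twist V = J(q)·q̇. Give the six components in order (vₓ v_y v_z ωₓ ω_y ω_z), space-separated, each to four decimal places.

o_n = [0.1551, 0.4560, 0.0790]
J₁: ẑ×o_n = [-0.4560, 0.1551, 0.0000], ω = ẑ
J2: z=[-0.8387, -0.5446, 0.0000] o=[-0.3976, 0.6122, 0.3000] → [0.1204, -0.1853, 0.4320, -0.8387, -0.5446, 0.0000]
J3: z=[0.1410, -0.2171, 0.9659] o=[-0.2835, 0.1795, 0.1861] → [-0.2438, 0.4388, 0.1342, 0.1410, -0.2171, 0.9659]
J4: z=[0.9610, -0.2044, -0.1862] o=[-0.2264, 0.4086, 0.2293] → [0.0395, 0.0734, 0.1236, 0.9610, -0.2044, -0.1862]
J5: z=[-0.2653, -0.4922, -0.8291] o=[-0.0886, 0.9487, -0.1355] → [-0.5140, -0.1452, 0.2507, -0.2653, -0.4922, -0.8291]
V = J·q̇ = [-0.3814, 0.2688, 0.5158, -0.5263, -0.6756, 1.5378]

-0.3814 0.2688 0.5158 -0.5263 -0.6756 1.5378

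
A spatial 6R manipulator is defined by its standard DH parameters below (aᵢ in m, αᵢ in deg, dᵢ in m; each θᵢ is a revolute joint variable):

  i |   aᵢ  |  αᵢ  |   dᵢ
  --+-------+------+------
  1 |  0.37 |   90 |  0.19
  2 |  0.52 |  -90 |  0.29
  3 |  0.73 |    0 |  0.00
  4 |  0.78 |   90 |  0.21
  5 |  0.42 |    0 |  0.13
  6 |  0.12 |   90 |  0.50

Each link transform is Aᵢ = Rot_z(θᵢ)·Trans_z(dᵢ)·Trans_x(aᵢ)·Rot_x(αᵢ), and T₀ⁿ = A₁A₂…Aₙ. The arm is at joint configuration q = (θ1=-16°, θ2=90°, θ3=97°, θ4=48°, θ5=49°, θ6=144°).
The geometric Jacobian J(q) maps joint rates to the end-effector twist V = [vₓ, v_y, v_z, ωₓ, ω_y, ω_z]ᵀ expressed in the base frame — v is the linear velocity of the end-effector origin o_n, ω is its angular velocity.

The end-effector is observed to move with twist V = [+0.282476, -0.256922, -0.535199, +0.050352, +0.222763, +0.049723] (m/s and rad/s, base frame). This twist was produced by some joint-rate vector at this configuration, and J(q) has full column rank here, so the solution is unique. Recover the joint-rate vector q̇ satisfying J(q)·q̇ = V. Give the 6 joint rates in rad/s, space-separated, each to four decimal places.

-0.3340 0.3200 0.7720 -0.7590 0.8190 -0.1500

o_n = [0.2855, 1.4671, 0.2135]
J₁: ẑ×o_n = [-1.4671, 0.2855, 0.0000], ω = ẑ
J2: z=[-0.2756, -0.9613, 0.0000] o=[0.3557, -0.1020, 0.1900] → [-0.0226, 0.0065, -0.5000, -0.2756, -0.9613, 0.0000]
J3: z=[-0.9613, 0.2756, 0.0000] o=[0.2757, -0.3808, 0.7100] → [-0.1368, -0.4773, -1.7790, -0.9613, 0.2756, 0.0000]
J4: z=[-0.9613, 0.2756, 0.0000] o=[0.4754, 0.3157, 0.6210] → [-0.1123, -0.3917, -1.0544, -0.9613, 0.2756, 0.0000]
J5: z=[0.2258, 0.7874, 0.5736] o=[0.3969, 0.8037, -0.0179] → [-0.1983, -0.1162, 0.2375, 0.2258, 0.7874, 0.5736]
J6: z=[0.2258, 0.7874, 0.5736] o=[0.1651, 1.1453, -0.1691] → [0.1167, -0.0173, -0.0221, 0.2258, 0.7874, 0.5736]
q̇ = J⁺·V = [-0.3340, 0.3200, 0.7720, -0.7590, 0.8190, -0.1500]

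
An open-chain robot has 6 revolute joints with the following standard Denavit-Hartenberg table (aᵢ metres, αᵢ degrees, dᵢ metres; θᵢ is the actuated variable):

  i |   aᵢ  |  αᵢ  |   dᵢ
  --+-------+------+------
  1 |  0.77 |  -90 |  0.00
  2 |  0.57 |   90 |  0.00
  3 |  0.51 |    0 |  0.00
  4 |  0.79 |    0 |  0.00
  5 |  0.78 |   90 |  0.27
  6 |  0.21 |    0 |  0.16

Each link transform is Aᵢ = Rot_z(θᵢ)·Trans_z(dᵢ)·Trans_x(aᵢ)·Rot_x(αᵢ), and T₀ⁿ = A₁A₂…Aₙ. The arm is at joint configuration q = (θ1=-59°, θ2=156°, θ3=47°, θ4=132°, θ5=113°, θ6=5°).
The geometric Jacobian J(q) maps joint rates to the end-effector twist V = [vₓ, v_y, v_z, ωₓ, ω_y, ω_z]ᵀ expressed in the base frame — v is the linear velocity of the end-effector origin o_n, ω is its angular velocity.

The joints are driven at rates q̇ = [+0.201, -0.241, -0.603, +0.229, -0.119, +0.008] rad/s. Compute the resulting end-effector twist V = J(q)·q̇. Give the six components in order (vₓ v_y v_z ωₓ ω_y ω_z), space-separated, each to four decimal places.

o_n = [-0.2138, -0.7904, -0.4058]
J₁: ẑ×o_n = [0.7904, -0.2138, 0.0000], ω = ẑ
J2: z=[0.8572, 0.5150, 0.0000] o=[0.3966, -0.6600, 0.0000] → [-0.2090, 0.3478, 0.2026, 0.8572, 0.5150, 0.0000]
J3: z=[0.2095, -0.3486, -0.9135] o=[0.1284, -0.2137, -0.2318] → [-0.4662, 0.3490, -0.2401, 0.2095, -0.3486, -0.9135]
J4: z=[0.2095, -0.3486, -0.9135] o=[0.2845, 0.2508, -0.3733] → [-0.9398, 0.4620, -0.3918, 0.2095, -0.3486, -0.9135]
J5: z=[0.2095, -0.3486, -0.9135] o=[0.6679, -0.3606, -0.0520] → [-0.2693, 0.8796, -0.3974, 0.2095, -0.3486, -0.9135]
J6: z=[0.1151, -0.9190, 0.3771] o=[-0.0329, -0.5984, -0.4175] → [0.0616, -0.0696, -0.1883, 0.1151, -0.9190, 0.3771]
V = J·q̇ = [0.3077, -0.3367, 0.0520, -0.3089, 0.0404, 0.6544]

0.3077 -0.3367 0.0520 -0.3089 0.0404 0.6544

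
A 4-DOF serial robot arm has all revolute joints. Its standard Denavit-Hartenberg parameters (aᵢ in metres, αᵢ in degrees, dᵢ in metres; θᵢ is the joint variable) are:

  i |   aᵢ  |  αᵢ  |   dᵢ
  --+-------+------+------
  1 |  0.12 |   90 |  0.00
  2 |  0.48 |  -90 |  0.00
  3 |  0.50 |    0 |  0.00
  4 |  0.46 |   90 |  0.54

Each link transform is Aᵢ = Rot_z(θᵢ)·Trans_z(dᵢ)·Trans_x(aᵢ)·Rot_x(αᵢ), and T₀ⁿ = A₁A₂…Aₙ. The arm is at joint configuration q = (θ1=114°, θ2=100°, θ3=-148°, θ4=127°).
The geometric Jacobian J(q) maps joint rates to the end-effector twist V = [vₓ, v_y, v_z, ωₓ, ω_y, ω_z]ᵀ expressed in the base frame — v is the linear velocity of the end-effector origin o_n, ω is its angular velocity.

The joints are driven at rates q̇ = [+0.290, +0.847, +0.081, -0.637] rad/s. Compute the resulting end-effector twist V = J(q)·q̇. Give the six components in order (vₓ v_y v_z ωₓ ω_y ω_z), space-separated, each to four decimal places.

o_n = [0.5944, -0.2784, 0.3843]
J₁: ẑ×o_n = [0.2784, 0.5944, -0.0000], ω = ẑ
J2: z=[0.9135, 0.4067, 0.0000] o=[-0.0488, 0.1096, 0.0000] → [0.1563, -0.3511, -0.6161, 0.9135, 0.4067, 0.0000]
J3: z=[0.4006, -0.8997, -0.1736] o=[-0.0149, 0.0335, 0.4727] → [0.0254, -0.0704, 0.4233, 0.4006, -0.8997, -0.1736]
J4: z=[0.4006, -0.8997, -0.1736] o=[0.1972, 0.2085, 0.0551] → [-0.3807, -0.2008, 0.1623, 0.4006, -0.8997, -0.1736]
V = J·q̇ = [0.4577, -0.0027, -0.5910, 0.5511, 0.8447, 0.3865]

0.4577 -0.0027 -0.5910 0.5511 0.8447 0.3865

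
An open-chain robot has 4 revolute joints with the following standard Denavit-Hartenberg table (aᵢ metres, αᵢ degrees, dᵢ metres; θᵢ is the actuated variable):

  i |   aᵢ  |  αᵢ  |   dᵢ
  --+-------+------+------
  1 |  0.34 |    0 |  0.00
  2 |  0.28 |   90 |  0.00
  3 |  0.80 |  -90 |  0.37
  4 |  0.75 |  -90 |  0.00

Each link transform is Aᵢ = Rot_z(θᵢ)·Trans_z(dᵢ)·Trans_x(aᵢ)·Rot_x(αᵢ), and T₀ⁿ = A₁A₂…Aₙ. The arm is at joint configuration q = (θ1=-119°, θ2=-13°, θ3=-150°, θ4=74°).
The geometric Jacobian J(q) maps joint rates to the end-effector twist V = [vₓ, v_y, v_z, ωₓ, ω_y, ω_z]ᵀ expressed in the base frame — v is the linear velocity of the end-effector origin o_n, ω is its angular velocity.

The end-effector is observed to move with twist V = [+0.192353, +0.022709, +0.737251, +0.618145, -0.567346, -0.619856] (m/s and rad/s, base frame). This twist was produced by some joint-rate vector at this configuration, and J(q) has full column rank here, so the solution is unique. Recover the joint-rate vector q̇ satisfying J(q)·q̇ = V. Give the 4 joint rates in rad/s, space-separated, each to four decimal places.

o_n = [0.4920, -0.0924, -0.5034]
J₁: ẑ×o_n = [0.0924, 0.4920, -0.0000], ω = ẑ
J2: z=[0.0000, 0.0000, 1.0000] o=[-0.1648, -0.2974, 0.0000] → [-0.2050, 0.6568, 0.0000, 0.0000, 0.0000, 1.0000]
J3: z=[-0.7431, 0.6691, 0.0000] o=[-0.3522, -0.5055, 0.0000] → [-0.3368, -0.3741, -0.8719, -0.7431, 0.6691, 0.0000]
J4: z=[-0.3346, -0.3716, -0.8660] o=[-0.1636, 0.2570, -0.4000] → [-0.2641, -0.6023, 0.3605, -0.3346, -0.3716, -0.8660]
q̇ = J⁺·V = [-0.7070, 0.1010, -0.8390, 0.0160]

-0.7070 0.1010 -0.8390 0.0160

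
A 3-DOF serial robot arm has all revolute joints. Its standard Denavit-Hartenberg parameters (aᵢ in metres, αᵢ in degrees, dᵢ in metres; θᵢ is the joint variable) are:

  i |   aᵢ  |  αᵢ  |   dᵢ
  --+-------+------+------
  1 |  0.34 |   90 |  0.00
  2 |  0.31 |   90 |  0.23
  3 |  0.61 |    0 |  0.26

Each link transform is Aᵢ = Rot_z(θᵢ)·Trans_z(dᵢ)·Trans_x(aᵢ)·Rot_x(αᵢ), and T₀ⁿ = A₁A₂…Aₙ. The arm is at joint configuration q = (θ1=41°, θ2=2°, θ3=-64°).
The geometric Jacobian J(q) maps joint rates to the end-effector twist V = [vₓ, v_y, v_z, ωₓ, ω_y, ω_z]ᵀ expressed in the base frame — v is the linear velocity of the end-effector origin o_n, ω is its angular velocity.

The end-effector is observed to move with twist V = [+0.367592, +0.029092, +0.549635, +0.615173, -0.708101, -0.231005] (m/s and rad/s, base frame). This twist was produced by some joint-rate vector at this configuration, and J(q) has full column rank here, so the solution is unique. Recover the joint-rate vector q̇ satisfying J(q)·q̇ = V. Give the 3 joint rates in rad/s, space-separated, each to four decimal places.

-0.2390 0.9380 -0.0080

o_n = [0.4902, 0.8478, -0.2397]
J₁: ẑ×o_n = [-0.8478, 0.4902, 0.0000], ω = ẑ
J2: z=[0.6561, -0.7547, 0.0000] o=[0.2566, 0.2231, 0.0000] → [0.1809, 0.1573, 0.5861, 0.6561, -0.7547, 0.0000]
J3: z=[0.0263, 0.0229, -0.9994] o=[0.6413, 0.2527, 0.0108] → [0.5890, 0.1577, 0.0191, 0.0263, 0.0229, -0.9994]
q̇ = J⁺·V = [-0.2390, 0.9380, -0.0080]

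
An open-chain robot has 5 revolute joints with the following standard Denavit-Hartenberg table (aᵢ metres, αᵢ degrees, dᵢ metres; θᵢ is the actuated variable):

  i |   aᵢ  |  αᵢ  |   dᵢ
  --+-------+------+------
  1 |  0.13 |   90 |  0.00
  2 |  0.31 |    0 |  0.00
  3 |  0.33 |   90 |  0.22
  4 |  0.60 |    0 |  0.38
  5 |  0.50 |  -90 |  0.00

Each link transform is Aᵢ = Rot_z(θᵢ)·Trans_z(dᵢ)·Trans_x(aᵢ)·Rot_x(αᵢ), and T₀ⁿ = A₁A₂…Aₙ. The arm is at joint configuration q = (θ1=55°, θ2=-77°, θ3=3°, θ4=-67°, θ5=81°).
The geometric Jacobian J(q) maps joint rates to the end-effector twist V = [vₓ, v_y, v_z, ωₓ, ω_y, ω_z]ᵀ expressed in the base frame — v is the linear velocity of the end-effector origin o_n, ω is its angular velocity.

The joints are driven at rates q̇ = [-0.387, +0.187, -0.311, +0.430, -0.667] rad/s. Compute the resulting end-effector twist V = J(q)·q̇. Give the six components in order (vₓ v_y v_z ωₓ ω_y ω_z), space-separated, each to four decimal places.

0.0698 0.0409 -0.2334 0.0291 0.2577 -0.3217

o_n = [-0.1021, 0.2226, -1.4157]
J₁: ẑ×o_n = [-0.2226, -0.1021, 0.0000], ω = ẑ
J2: z=[0.8192, -0.5736, 0.0000] o=[0.0746, 0.1065, 0.0000] → [0.8120, 1.1597, -0.0062, 0.8192, -0.5736, 0.0000]
J3: z=[0.8192, -0.5736, 0.0000] o=[0.1146, 0.1636, -0.3021] → [0.6388, 0.9123, -0.0760, 0.8192, -0.5736, 0.0000]
J4: z=[-0.5514, -0.7874, -0.2756] o=[0.3469, 0.1119, -0.6193] → [0.6576, -0.3153, -0.4146, -0.5514, -0.7874, -0.2756]
J5: z=[-0.5514, -0.7874, -0.2756] o=[-0.2779, 0.1824, -0.9494] → [0.3783, -0.3056, 0.1163, -0.5514, -0.7874, -0.2756]
V = J·q̇ = [0.0698, 0.0409, -0.2334, 0.0291, 0.2577, -0.3217]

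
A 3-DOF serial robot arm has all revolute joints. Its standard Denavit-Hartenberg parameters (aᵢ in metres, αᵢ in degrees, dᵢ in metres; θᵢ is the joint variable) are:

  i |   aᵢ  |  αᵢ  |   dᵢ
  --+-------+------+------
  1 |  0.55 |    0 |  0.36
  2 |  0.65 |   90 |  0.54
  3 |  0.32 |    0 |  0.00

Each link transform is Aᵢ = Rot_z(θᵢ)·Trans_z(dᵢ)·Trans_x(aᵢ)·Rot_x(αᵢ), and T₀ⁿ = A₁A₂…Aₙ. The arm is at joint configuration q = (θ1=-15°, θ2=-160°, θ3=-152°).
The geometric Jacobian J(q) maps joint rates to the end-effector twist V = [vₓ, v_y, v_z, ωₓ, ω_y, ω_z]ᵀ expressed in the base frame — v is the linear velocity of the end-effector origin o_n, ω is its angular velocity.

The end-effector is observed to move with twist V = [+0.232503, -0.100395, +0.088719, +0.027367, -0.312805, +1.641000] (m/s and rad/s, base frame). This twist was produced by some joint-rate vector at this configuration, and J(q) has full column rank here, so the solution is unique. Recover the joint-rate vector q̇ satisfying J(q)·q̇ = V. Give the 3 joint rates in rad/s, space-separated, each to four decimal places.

o_n = [0.1652, -0.1744, 0.7498]
J₁: ẑ×o_n = [0.1744, 0.1652, -0.0000], ω = ẑ
J2: z=[0.0000, 0.0000, 1.0000] o=[0.5313, -0.1424, 0.3600] → [0.0320, -0.3661, 0.0000, 0.0000, 0.0000, 1.0000]
J3: z=[-0.0872, 0.9962, 0.0000] o=[-0.1163, -0.1990, 0.9000] → [-0.1497, -0.0131, -0.2825, -0.0872, 0.9962, 0.0000]
q̇ = J⁺·V = [0.9340, 0.7070, -0.3140]

0.9340 0.7070 -0.3140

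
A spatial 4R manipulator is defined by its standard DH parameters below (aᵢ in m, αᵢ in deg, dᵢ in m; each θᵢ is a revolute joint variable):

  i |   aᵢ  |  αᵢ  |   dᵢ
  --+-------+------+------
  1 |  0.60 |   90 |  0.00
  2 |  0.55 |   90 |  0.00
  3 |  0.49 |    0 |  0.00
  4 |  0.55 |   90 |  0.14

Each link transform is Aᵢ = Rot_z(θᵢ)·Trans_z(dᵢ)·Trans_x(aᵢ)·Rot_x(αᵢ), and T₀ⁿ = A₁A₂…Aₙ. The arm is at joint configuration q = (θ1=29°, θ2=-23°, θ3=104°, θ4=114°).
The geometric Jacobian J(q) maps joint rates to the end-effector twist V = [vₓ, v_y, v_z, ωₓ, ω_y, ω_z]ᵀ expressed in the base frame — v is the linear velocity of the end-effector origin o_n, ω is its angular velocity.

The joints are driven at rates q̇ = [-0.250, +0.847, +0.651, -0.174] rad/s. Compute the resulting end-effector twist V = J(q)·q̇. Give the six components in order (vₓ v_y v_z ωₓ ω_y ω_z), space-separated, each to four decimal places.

o_n = [0.5417, 0.1438, -0.1281]
J₁: ẑ×o_n = [-0.1438, 0.5417, 0.0000], ω = ẑ
J2: z=[0.4848, -0.8746, 0.0000] o=[0.5248, 0.2909, 0.0000] → [0.1120, 0.0621, -0.0565, 0.4848, -0.8746, 0.0000]
J3: z=[-0.3417, -0.1894, -0.9205] o=[0.9676, 0.5363, -0.2149] → [-0.3778, 0.4217, 0.0535, -0.3417, -0.1894, -0.9205]
J4: z=[-0.3417, -0.1894, -0.9205] o=[1.1026, 0.0676, -0.1686] → [0.0625, 0.5302, -0.1323, -0.3417, -0.1894, -0.9205]
V = J·q̇ = [-0.1259, 0.0994, 0.0100, 0.2476, -0.8312, -0.6891]

-0.1259 0.0994 0.0100 0.2476 -0.8312 -0.6891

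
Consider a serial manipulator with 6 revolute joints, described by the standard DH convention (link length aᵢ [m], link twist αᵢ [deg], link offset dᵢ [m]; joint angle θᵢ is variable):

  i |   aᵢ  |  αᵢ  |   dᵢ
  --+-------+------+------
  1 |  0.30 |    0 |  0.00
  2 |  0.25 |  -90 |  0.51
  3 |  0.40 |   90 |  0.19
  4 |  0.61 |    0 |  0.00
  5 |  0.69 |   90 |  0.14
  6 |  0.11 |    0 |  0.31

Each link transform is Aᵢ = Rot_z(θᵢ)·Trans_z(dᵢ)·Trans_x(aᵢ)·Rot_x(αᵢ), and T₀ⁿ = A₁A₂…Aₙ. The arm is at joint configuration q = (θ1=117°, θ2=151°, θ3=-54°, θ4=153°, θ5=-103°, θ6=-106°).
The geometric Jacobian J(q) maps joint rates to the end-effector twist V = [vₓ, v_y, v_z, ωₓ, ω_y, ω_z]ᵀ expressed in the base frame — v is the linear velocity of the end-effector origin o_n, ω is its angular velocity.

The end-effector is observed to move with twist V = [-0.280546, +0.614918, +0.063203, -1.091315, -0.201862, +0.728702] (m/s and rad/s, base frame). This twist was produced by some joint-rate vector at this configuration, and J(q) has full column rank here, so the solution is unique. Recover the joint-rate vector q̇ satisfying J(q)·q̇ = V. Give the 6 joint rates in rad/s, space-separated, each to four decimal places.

0.6540 -0.2690 -0.7320 0.7040 -0.6960 0.5470

o_n = [0.6180, -0.2861, 0.9492]
J₁: ẑ×o_n = [0.2861, 0.6180, -0.0000], ω = ẑ
J2: z=[0.0000, 0.0000, 1.0000] o=[-0.1362, 0.2673, 0.0000] → [0.5534, 0.7542, -0.0000, 0.0000, 0.0000, 1.0000]
J3: z=[0.9994, -0.0349, 0.0000] o=[-0.1449, 0.0175, 0.5100] → [-0.0153, -0.4389, -0.2768, 0.9994, -0.0349, 0.0000]
J4: z=[0.0282, 0.8085, 0.5878] o=[0.0368, -0.2241, 0.8336] → [0.1299, 0.3384, -0.4717, 0.0282, 0.8085, 0.5878]
J5: z=[0.0282, 0.8085, 0.5878] o=[0.3247, 0.0855, 0.3939] → [0.6674, 0.1567, -0.2476, 0.0282, 0.8085, 0.5878]
J6: z=[-0.6581, -0.4276, 0.6197] o=[0.8478, -0.0803, 0.8350] → [0.0787, -0.0673, 0.0372, -0.6581, -0.4276, 0.6197]
q̇ = J⁺·V = [0.6540, -0.2690, -0.7320, 0.7040, -0.6960, 0.5470]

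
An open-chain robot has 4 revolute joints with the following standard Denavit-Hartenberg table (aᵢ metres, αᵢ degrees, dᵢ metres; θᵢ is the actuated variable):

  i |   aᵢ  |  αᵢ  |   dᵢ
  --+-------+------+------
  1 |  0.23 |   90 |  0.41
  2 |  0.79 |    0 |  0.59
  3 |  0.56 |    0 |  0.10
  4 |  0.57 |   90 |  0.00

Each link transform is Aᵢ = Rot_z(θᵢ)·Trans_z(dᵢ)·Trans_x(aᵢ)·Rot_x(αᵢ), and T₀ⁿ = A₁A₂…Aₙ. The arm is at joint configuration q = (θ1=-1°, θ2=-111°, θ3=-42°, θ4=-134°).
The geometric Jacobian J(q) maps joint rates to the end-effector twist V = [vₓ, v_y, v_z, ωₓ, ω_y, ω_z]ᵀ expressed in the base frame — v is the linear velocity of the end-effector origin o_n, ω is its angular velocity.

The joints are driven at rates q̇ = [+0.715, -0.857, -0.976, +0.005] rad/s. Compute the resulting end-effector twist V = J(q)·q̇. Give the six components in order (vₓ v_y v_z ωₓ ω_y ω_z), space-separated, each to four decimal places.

o_n = [-0.3974, -0.6832, -0.0367]
J₁: ẑ×o_n = [0.6832, -0.3974, 0.0000], ω = ẑ
J2: z=[-0.0175, -0.9998, 0.0000] o=[0.2300, -0.0040, 0.4100] → [0.4466, -0.0078, -0.6154, -0.0175, -0.9998, 0.0000]
J3: z=[-0.0175, -0.9998, 0.0000] o=[-0.0634, -0.5890, -0.3275] → [-0.2908, 0.0051, -0.3323, -0.0175, -0.9998, 0.0000]
J4: z=[-0.0175, -0.9998, 0.0000] o=[-0.5640, -0.6803, -0.5818] → [-0.5450, 0.0095, 0.1667, -0.0175, -0.9998, 0.0000]
V = J·q̇ = [0.3868, -0.2824, 0.8526, 0.0319, 1.8277, 0.7150]

0.3868 -0.2824 0.8526 0.0319 1.8277 0.7150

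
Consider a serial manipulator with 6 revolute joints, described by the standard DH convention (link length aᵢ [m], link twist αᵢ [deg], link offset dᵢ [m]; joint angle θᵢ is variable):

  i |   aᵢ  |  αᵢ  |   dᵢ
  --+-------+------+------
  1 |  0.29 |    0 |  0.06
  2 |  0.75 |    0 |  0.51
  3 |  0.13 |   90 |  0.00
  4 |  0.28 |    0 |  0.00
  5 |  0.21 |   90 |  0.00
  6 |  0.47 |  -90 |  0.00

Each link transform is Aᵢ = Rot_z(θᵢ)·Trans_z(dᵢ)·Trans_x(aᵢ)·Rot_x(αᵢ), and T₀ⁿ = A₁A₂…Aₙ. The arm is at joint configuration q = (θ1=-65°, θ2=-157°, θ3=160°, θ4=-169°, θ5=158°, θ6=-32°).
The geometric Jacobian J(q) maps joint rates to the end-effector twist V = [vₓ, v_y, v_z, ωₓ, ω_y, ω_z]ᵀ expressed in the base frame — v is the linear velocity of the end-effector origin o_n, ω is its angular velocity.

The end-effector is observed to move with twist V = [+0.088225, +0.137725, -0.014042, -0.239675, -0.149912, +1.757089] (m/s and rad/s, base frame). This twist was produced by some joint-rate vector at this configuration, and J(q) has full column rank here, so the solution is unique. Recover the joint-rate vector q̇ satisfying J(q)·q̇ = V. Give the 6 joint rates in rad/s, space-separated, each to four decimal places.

0.4350 0.6630 0.5570 0.6820 -0.4000 -0.1040

o_n = [-0.0024, -0.0436, 0.4005]
J₁: ẑ×o_n = [0.0436, -0.0024, 0.0000], ω = ẑ
J2: z=[0.0000, 0.0000, 1.0000] o=[0.1226, -0.2628, 0.0600] → [-0.2192, -0.1250, 0.0000, 0.0000, 0.0000, 1.0000]
J3: z=[0.0000, 0.0000, 1.0000] o=[-0.4348, 0.2390, 0.5700] → [0.2826, 0.4324, -0.0000, 0.0000, 0.0000, 1.0000]
J4: z=[-0.8829, -0.4695, 0.0000] o=[-0.3738, 0.1242, 0.5700] → [0.0796, -0.1497, 0.3225, -0.8829, -0.4695, 0.0000]
J5: z=[-0.8829, -0.4695, 0.0000] o=[-0.5028, 0.3669, 0.5166] → [0.0545, -0.1025, 0.5974, -0.8829, -0.4695, 0.0000]
J6: z=[-0.0896, 0.1685, -0.9816] o=[-0.4060, 0.1849, 0.4765] → [-0.2371, -0.4030, -0.0475, -0.0896, 0.1685, -0.9816]
q̇ = J⁺·V = [0.4350, 0.6630, 0.5570, 0.6820, -0.4000, -0.1040]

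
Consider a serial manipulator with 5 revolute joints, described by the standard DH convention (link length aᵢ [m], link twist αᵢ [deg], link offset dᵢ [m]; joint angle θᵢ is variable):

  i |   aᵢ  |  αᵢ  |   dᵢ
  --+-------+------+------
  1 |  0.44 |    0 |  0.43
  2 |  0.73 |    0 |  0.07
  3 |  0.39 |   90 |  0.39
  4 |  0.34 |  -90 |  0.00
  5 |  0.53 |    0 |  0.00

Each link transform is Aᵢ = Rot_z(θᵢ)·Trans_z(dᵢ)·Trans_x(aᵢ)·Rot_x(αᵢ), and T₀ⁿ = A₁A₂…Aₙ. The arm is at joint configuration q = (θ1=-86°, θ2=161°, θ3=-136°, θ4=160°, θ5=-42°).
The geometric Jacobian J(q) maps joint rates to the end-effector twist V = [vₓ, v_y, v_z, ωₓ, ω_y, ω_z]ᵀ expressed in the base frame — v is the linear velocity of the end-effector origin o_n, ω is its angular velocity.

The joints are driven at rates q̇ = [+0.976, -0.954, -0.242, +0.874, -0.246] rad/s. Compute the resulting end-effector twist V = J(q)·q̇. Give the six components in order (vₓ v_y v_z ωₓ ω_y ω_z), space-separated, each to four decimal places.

0.2814 0.2075 -0.6326 -0.7236 -0.4973 0.0112

o_n = [-0.2358, 0.3563, 1.1410]
J₁: ẑ×o_n = [-0.3563, -0.2358, 0.0000], ω = ẑ
J2: z=[0.0000, 0.0000, 1.0000] o=[0.0307, -0.4389, 0.4300] → [-0.7952, -0.2665, 0.0000, 0.0000, 0.0000, 1.0000]
J3: z=[0.0000, 0.0000, 1.0000] o=[0.2196, 0.2662, 0.5000] → [-0.0901, -0.4554, 0.0000, 0.0000, 0.0000, 1.0000]
J4: z=[-0.8746, -0.4848, 0.0000] o=[0.4087, -0.0749, 0.8900] → [-0.1217, 0.2195, -0.6896, -0.8746, -0.4848, 0.0000]
J5: z=[-0.1658, 0.2991, -0.9397] o=[0.2538, 0.2045, 1.0063] → [0.1829, 0.4824, 0.1213, -0.1658, 0.2991, -0.9397]
V = J·q̇ = [0.2814, 0.2075, -0.6326, -0.7236, -0.4973, 0.0112]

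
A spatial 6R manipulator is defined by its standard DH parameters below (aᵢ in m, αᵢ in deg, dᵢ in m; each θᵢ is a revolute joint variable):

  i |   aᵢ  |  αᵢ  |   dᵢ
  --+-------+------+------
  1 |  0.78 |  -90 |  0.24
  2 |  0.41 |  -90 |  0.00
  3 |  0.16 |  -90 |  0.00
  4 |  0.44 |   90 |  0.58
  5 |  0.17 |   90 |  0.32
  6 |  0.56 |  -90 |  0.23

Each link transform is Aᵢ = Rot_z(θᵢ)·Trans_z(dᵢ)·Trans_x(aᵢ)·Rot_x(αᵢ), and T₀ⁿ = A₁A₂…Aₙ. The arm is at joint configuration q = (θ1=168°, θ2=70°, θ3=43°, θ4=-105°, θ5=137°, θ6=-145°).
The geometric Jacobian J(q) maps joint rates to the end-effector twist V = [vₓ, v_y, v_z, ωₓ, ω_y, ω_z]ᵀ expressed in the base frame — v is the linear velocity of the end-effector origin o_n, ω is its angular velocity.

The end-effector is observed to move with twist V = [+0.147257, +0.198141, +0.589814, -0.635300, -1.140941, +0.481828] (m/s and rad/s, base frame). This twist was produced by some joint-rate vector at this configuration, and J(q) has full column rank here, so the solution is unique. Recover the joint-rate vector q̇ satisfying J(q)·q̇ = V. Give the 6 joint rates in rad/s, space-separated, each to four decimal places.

o_n = [0.0321, 0.3719, -0.0260]
J₁: ẑ×o_n = [-0.3719, 0.0321, 0.0000], ω = ẑ
J2: z=[-0.2079, -0.9781, 0.0000] o=[-0.7630, 0.1622, 0.2400] → [0.2602, -0.0553, 0.7341, -0.2079, -0.9781, 0.0000]
J3: z=[0.9192, -0.1954, -0.3420] o=[-0.9001, 0.1913, -0.1453] → [0.0385, -0.4284, 0.3481, 0.9192, -0.1954, -0.3420]
J4: z=[0.3802, 0.6669, 0.6409] o=[-0.9166, 0.3064, -0.2552] → [0.1108, 0.5208, -0.6077, 0.3802, 0.6669, 0.6409]
J5: z=[-0.1385, -0.6440, 0.7524] o=[-0.2937, 0.5282, 0.0494] → [0.1662, 0.2347, 0.2315, -0.1385, -0.6440, 0.7524]
J6: z=[0.9017, 0.2321, 0.3647] o=[-0.4076, 0.4461, 0.3834] → [-0.0680, 0.5296, -0.1689, 0.9017, 0.2321, 0.3647]
q̇ = J⁺·V = [-0.0790, 0.2360, -0.4570, -0.6430, 0.9710, 0.2360]

-0.0790 0.2360 -0.4570 -0.6430 0.9710 0.2360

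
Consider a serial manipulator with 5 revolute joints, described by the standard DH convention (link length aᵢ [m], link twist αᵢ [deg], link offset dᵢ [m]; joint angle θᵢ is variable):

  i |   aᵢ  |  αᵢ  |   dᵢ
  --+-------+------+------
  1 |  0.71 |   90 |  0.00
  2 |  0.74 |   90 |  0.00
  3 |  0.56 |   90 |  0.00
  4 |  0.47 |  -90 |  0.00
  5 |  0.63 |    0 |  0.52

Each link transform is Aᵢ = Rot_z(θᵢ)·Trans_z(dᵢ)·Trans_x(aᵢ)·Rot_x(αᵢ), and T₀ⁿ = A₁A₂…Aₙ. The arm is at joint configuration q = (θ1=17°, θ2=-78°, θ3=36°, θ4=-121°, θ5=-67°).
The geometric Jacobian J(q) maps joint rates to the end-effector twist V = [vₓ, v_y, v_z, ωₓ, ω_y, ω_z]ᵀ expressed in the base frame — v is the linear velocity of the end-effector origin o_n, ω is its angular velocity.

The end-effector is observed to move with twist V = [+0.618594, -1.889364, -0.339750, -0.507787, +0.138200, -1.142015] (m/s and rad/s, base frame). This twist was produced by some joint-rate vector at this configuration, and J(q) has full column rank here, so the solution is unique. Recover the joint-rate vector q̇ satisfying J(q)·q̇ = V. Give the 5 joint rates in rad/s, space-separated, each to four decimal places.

o_n = [1.7933, 0.6474, -1.3779]
J₁: ẑ×o_n = [-0.6474, 1.7933, 0.0000], ω = ẑ
J2: z=[0.2924, -0.9563, 0.0000] o=[0.6790, 0.2076, 0.0000] → [1.3177, 0.4029, 1.1943, 0.2924, -0.9563, 0.0000]
J3: z=[-0.9354, -0.2860, -0.2079] o=[0.8261, 0.2526, -0.7238] → [0.2692, -0.8129, -0.0927, -0.9354, -0.2860, -0.2079]
J4: z=[-0.1197, 0.8094, -0.5749] o=[1.0124, -0.0347, -1.1670] → [0.2214, -0.4742, -0.7137, -0.1197, 0.8094, -0.5749]
J5: z=[0.7670, -0.2924, -0.5712] o=[1.3087, 0.2047, -0.8917] → [0.3951, 0.0961, 0.4812, 0.7670, -0.2924, -0.5712]
q̇ = J⁺·V = [-0.6350, -0.1250, 0.6820, 0.3630, 0.2740]

-0.6350 -0.1250 0.6820 0.3630 0.2740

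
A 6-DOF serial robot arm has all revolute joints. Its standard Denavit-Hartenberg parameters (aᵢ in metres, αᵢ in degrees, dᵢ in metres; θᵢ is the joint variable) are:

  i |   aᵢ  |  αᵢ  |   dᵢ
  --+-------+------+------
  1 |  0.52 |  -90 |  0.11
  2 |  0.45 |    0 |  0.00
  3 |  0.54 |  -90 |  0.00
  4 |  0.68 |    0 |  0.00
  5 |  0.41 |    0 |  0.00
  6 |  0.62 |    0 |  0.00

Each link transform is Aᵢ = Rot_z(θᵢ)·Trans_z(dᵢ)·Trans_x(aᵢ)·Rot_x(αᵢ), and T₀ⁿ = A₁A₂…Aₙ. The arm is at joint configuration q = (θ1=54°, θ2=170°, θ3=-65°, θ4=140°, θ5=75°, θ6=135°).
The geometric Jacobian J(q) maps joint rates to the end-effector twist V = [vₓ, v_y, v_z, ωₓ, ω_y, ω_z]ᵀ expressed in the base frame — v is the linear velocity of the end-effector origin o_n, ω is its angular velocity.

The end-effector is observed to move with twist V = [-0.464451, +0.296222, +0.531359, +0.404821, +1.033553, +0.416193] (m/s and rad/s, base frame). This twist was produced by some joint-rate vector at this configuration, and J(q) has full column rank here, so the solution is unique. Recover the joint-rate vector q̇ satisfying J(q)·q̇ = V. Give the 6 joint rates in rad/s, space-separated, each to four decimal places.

0.7040 0.7970 -0.5170 -0.0600 -0.2330 -0.8190

o_n = [0.0767, -0.0548, -0.2519]
J₁: ẑ×o_n = [0.0548, 0.0767, -0.0000], ω = ẑ
J2: z=[-0.8090, 0.5878, 0.0000] o=[0.3056, 0.4207, 0.1100] → [-0.2127, -0.2928, 0.5192, -0.8090, 0.5878, 0.0000]
J3: z=[-0.8090, 0.5878, 0.0000] o=[0.0452, 0.0622, 0.0319] → [-0.1668, -0.2296, 0.0760, -0.8090, 0.5878, 0.0000]
J4: z=[-0.5678, -0.7815, 0.2588] o=[-0.0370, -0.0509, -0.4897] → [-0.1848, 0.1644, 0.0911, -0.5678, -0.7815, 0.2588]
J5: z=[-0.5678, -0.7815, 0.2588] o=[0.3959, -0.1988, 0.0134] → [0.1701, -0.2333, -0.3311, -0.5678, -0.7815, 0.2588]
J6: z=[-0.5678, -0.7815, 0.2588] o=[0.2567, 0.0098, 0.3378] → [0.4776, -0.3814, -0.1040, -0.5678, -0.7815, 0.2588]
q̇ = J⁺·V = [0.7040, 0.7970, -0.5170, -0.0600, -0.2330, -0.8190]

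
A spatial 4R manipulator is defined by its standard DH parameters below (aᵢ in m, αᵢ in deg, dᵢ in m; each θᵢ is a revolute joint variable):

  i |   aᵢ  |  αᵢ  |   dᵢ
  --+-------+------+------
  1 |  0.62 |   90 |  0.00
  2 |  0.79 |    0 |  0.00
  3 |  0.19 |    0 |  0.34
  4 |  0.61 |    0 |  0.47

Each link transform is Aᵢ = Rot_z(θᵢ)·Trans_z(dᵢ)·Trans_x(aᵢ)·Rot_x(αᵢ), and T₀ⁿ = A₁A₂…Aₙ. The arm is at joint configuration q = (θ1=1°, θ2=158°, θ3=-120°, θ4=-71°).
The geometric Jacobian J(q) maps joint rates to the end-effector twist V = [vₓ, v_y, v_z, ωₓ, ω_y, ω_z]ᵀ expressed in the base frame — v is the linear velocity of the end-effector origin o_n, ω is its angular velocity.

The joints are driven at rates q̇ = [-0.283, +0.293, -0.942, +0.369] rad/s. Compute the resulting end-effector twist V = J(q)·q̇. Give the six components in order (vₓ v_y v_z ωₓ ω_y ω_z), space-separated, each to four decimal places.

-0.3303 -0.1611 -0.4550 -0.0049 0.2800 -0.2830

o_n = [0.5629, -0.8003, 0.0807]
J₁: ẑ×o_n = [0.8003, 0.5629, -0.0000], ω = ẑ
J2: z=[0.0175, -0.9998, 0.0000] o=[0.6199, 0.0108, 0.0000] → [-0.0807, -0.0014, -0.0712, 0.0175, -0.9998, 0.0000]
J3: z=[0.0175, -0.9998, 0.0000] o=[-0.1125, -0.0020, 0.2959] → [0.2152, 0.0038, 0.6613, 0.0175, -0.9998, 0.0000]
J4: z=[0.0175, -0.9998, 0.0000] o=[0.0432, -0.3393, 0.4129] → [0.3322, 0.0058, 0.5116, 0.0175, -0.9998, 0.0000]
V = J·q̇ = [-0.3303, -0.1611, -0.4550, -0.0049, 0.2800, -0.2830]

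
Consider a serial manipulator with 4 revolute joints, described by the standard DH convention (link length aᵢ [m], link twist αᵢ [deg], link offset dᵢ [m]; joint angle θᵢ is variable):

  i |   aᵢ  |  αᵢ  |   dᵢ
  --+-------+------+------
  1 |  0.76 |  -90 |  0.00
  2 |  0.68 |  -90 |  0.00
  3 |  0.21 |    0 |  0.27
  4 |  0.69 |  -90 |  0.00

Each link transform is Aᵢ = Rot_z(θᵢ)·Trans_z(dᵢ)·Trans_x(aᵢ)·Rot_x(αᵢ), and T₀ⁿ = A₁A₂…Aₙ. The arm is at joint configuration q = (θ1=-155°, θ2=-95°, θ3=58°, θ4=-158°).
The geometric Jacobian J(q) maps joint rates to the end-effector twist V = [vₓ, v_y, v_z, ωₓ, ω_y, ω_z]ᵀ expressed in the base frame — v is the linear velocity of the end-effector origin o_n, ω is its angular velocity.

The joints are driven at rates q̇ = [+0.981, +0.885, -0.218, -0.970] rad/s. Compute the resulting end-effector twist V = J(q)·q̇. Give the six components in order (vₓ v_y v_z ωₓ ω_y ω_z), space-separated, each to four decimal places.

0.1822 -0.8352 -0.9518 1.4466 -0.3019 0.8775

o_n = [-0.6676, -0.8646, 0.6924]
J₁: ẑ×o_n = [0.8646, -0.6676, 0.0000], ω = ẑ
J2: z=[0.4226, -0.9063, 0.0000] o=[-0.6888, -0.3212, 0.0000] → [-0.6276, -0.2926, -0.2105, 0.4226, -0.9063, 0.0000]
J3: z=[-0.9029, -0.4210, 0.0872] o=[-0.6351, -0.2961, 0.6774] → [0.0432, 0.0107, 0.4995, -0.9029, -0.4210, 0.0872]
J4: z=[-0.9029, -0.4210, 0.0872] o=[-0.9453, -0.2443, 0.8118] → [0.1043, -0.0836, 0.6769, -0.9029, -0.4210, 0.0872]
V = J·q̇ = [0.1822, -0.8352, -0.9518, 1.4466, -0.3019, 0.8775]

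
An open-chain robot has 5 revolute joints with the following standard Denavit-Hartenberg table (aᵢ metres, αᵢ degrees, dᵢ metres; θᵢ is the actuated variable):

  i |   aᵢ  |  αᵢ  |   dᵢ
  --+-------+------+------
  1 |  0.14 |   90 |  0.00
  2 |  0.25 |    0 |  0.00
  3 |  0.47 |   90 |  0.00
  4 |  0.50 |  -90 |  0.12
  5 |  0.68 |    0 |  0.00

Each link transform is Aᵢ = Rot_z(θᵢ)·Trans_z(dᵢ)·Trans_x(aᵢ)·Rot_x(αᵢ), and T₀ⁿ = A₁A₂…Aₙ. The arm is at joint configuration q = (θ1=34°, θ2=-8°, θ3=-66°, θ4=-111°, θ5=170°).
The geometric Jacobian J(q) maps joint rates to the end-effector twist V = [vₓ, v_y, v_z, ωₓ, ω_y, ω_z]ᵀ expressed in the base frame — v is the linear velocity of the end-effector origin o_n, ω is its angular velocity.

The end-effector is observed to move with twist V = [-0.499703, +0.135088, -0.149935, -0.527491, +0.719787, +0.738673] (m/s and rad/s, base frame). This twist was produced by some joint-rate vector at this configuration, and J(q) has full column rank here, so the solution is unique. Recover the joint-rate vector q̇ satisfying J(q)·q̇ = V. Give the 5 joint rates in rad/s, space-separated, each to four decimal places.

0.7370 -0.1140 -0.7820 0.0330 -0.0120

o_n = [0.5297, 0.1662, -0.5456]
J₁: ẑ×o_n = [-0.1662, 0.5297, 0.0000], ω = ẑ
J2: z=[0.5592, -0.8290, 0.0000] o=[0.1161, 0.0783, 0.0000] → [0.4523, 0.3051, 0.3920, 0.5592, -0.8290, 0.0000]
J3: z=[0.5592, -0.8290, 0.0000] o=[0.3213, 0.2167, -0.0348] → [0.4234, 0.2856, 0.1445, 0.5592, -0.8290, 0.0000]
J4: z=[-0.7969, -0.5375, -0.2756] o=[0.4287, 0.2892, -0.4866] → [-0.0022, -0.0748, 0.1523, -0.7969, -0.5375, -0.2756]
J5: z=[0.0129, 0.4410, -0.8974] o=[0.0311, 0.5840, -0.3474] → [-0.4624, -0.4448, -0.2253, 0.0129, 0.4410, -0.8974]
q̇ = J⁺·V = [0.7370, -0.1140, -0.7820, 0.0330, -0.0120]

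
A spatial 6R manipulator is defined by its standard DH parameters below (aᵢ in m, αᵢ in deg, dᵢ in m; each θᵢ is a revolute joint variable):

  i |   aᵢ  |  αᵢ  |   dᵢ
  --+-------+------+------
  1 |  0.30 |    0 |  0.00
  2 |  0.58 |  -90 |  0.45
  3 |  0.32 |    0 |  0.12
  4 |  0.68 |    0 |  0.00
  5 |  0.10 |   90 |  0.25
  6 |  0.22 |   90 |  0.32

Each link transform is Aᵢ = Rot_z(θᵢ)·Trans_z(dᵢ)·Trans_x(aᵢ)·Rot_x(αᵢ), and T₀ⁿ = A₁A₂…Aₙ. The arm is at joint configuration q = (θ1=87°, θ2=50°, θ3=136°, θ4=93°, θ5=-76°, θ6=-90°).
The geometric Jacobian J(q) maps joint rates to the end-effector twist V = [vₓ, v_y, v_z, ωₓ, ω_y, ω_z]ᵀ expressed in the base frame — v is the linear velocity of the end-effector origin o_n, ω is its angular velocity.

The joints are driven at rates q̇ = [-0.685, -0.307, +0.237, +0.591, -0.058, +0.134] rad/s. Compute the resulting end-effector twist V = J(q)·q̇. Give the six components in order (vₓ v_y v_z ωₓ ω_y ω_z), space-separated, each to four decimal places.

o_n = [-0.0572, 0.1625, 0.4104]
J₁: ẑ×o_n = [-0.1625, -0.0572, 0.0000], ω = ẑ
J2: z=[0.0000, 0.0000, 1.0000] o=[0.0157, 0.2996, 0.0000] → [0.1371, -0.0729, 0.0000, 0.0000, 0.0000, 1.0000]
J3: z=[-0.6820, -0.7314, 0.0000] o=[-0.4085, 0.6951, 0.4500] → [0.0290, -0.0270, 0.6201, -0.6820, -0.7314, 0.0000]
J4: z=[-0.6820, -0.7314, 0.0000] o=[-0.3220, 0.4504, 0.2277] → [-0.1336, 0.1246, 0.3899, -0.6820, -0.7314, 0.0000]
J5: z=[-0.6820, -0.7314, 0.0000] o=[0.0043, 0.1461, 0.7409] → [0.2417, -0.2254, -0.0562, -0.6820, -0.7314, 0.0000]
J6: z=[-0.3320, 0.3096, -0.8910] o=[-0.1010, -0.0975, 0.6955] → [0.1434, -0.1337, -0.0999, -0.3320, 0.3096, -0.8910]
V = J·q̇ = [0.0023, 0.1240, 0.3673, -0.5696, -0.5217, -1.1114]

0.0023 0.1240 0.3673 -0.5696 -0.5217 -1.1114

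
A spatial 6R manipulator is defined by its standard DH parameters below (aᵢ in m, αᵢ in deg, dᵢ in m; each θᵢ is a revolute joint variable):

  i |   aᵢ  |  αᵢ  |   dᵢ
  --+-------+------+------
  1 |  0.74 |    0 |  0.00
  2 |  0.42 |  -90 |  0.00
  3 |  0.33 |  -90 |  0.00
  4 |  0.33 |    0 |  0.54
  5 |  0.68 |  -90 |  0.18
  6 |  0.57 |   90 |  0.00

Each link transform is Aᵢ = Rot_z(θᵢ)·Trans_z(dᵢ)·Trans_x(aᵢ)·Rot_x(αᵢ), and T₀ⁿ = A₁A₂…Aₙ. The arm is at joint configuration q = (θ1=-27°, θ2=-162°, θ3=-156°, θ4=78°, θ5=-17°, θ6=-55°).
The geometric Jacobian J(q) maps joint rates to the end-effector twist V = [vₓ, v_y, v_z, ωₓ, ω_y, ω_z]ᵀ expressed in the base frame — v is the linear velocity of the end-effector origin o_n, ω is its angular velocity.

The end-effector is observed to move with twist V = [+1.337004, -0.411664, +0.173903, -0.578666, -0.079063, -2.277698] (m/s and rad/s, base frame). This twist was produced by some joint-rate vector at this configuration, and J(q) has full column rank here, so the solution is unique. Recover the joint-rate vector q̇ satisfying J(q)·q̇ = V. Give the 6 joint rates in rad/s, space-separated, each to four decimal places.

o_n = [0.7561, 0.8672, 1.4450]
J₁: ẑ×o_n = [-0.8672, 0.7561, 0.0000], ω = ẑ
J2: z=[0.0000, 0.0000, 1.0000] o=[0.6593, -0.3360, 0.0000] → [-1.2032, 0.0968, 0.0000, 0.0000, 0.0000, 1.0000]
J3: z=[-0.1564, -0.9877, 0.0000] o=[0.2445, -0.2703, 0.0000] → [-1.4272, 0.2260, 0.3274, -0.1564, -0.9877, 0.0000]
J4: z=[-0.4017, 0.0636, 0.9135] o=[0.5423, -0.3174, 0.1342] → [-0.9988, 0.7219, -0.4895, -0.4017, 0.0636, 0.9135]
J5: z=[-0.4017, 0.0636, 0.9135] o=[0.4377, 0.0260, 0.6554] → [-0.7183, 0.6080, -0.3582, -0.4017, 0.0636, 0.9135]
J6: z=[-0.7133, 0.6038, -0.3557] o=[0.7559, 0.5777, 0.9540] → [0.3995, 0.3502, -0.2066, -0.7133, 0.6038, -0.3557]
q̇ = J⁺·V = [-0.6890, -0.7760, 0.6350, 0.1500, -0.6650, 0.9620]

-0.6890 -0.7760 0.6350 0.1500 -0.6650 0.9620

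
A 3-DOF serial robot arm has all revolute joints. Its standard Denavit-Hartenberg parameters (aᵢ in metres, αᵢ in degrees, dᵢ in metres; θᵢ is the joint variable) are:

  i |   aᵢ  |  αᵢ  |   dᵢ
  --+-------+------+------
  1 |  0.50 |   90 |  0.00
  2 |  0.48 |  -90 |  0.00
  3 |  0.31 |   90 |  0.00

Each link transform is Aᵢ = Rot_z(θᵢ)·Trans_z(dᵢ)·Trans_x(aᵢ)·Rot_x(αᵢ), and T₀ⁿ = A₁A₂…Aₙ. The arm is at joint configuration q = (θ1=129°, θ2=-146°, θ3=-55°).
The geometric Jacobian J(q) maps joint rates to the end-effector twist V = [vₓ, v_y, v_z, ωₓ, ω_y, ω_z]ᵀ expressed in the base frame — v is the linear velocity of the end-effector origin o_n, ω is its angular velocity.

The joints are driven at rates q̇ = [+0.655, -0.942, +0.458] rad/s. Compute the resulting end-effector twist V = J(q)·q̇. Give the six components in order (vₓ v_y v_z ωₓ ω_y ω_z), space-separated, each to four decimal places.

0.1339 -0.2475 0.4487 -0.8932 -0.3938 0.2753

o_n = [0.2259, 0.1246, -0.3678]
J₁: ẑ×o_n = [-0.1246, 0.2259, 0.0000], ω = ẑ
J2: z=[0.7771, 0.6293, 0.0000] o=[-0.3147, 0.3886, 0.0000] → [-0.2315, 0.2859, -0.5453, 0.7771, 0.6293, 0.0000]
J3: z=[-0.3519, 0.4346, -0.8290] o=[-0.0642, 0.0793, -0.2684] → [-0.0057, -0.2755, -0.1420, -0.3519, 0.4346, -0.8290]
V = J·q̇ = [0.1339, -0.2475, 0.4487, -0.8932, -0.3938, 0.2753]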